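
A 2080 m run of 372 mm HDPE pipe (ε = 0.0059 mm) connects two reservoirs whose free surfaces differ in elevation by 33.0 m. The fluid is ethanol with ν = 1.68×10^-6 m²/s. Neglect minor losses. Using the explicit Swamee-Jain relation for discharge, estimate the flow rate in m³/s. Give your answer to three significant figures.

Q ≈ 0.327 m³/s

Swamee-Jain (Type II): Q = -0.965·√(gD⁵h_f/L)·ln[ε/(3.7D) + √(3.17ν²L/(gD³h_f))]
√(gD⁵h_f/L) = √(9.81·0.372⁵·33.0/2080) = 0.03330
ε/(3.7D) = 4.29×10^-6; √(3.17ν²L/(gD³h_f)) = 3.34×10^-5
Q = -0.965·0.03330·ln(3.770×10^-5) = 0.3273 m³/s
Check: V = 3.01 m/s, Re = 6.67×10^5, f = 0.01274, h_f = 32.9 m ≈ 33.0 m ✓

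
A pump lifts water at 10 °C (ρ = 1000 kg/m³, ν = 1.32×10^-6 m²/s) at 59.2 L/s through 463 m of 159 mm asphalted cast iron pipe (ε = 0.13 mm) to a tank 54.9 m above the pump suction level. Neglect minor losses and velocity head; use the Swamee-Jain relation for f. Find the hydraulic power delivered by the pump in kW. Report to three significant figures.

V = 4Q/(πD²) = 2.982 m/s; Re = 3.59×10^5; ε/D = 8.18×10^-4; f = 0.01978
h_f = f(L/D)V²/2g = 26.09 m
Total head H = z + h_f = 54.9 + 26.09 = 80.99 m
P_hyd = ρgQH = 1000·9.81·0.0592·80.99 = 47.04 kW

P_hyd ≈ 47.0 kW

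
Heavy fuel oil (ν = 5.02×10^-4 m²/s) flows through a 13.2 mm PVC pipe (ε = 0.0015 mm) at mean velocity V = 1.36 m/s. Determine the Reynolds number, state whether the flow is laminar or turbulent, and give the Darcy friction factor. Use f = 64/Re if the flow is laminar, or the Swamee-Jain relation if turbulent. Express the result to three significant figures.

Re = VD/ν = 1.360·0.0132/5.02×10^-4 = 35.8
Re < 2300 → laminar → f = 64/Re = 1.790

Re ≈ 35.8; laminar; f = 64/Re ≈ 1.79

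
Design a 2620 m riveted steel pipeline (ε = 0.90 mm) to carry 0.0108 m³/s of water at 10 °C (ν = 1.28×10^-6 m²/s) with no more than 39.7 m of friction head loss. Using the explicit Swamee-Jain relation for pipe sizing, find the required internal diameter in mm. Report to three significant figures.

Swamee-Jain (Type III): D = 0.66·[ε^1.25·(LQ²/(gh_f))^4.75 + ν·Q^9.4·(L/(gh_f))^5.2]^0.04
LQ²/(gh_f) = 7.847×10^-4; L/(gh_f) = 6.727
Term 1 = ε^1.25·(…)^4.75 = 2.77×10^-19; Term 2 = ν·Q^9.4·(…)^5.2 = 8.44×10^-21
D = 0.66·(2.77×10^-19 + 8.44×10^-21)^0.04 = 0.1196 m = 120 mm
Check: V = 0.961 m/s, Re = 8.98×10^4, f = 0.03557, h_f = 36.7 m ≈ 39.7 m ✓

D ≈ 120 mm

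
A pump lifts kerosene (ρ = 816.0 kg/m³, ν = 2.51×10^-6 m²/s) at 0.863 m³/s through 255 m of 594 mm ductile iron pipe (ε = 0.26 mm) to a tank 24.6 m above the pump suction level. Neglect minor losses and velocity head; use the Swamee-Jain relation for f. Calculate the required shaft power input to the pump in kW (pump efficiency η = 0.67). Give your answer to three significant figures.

V = 4Q/(πD²) = 3.114 m/s; Re = 7.37×10^5; ε/D = 4.38×10^-4; f = 0.01705
h_f = f(L/D)V²/2g = 3.619 m
Total head H = z + h_f = 24.6 + 3.619 = 28.22 m
P_hyd = ρgQH = 816.0·9.81·0.863·28.22 = 194.9 kW
P_shaft = P_hyd/η = 194.9/0.67 = 291.0 kW

P_shaft ≈ 291 kW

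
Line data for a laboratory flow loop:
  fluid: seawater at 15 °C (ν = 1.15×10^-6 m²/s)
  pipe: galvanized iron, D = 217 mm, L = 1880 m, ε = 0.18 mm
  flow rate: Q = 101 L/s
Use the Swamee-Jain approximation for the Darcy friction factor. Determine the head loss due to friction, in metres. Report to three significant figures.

h_f ≈ 64.4 m

V = 4Q/(πD²) = 4·0.101/(π·0.217²) = 2.731 m/s
Re = VD/ν = 2.731·0.217/1.15×10^-6 = 5.15×10^5 → turbulent
ε/D = 0.18/217 = 8.29×10^-4
Swamee-Jain: f = 0.01955
h_f = f(L/D)V²/(2g) = 0.01955·(1880/0.217)·2.731²/(2·9.81) = 64.40 m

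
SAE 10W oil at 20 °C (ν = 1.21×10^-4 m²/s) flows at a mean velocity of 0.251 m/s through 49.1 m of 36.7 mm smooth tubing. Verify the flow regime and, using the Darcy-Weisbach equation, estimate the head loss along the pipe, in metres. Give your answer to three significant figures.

h_f ≈ 3.61 m

Re = VD/ν = 0.251·0.03670/1.21×10^-4 = 76.1 → laminar (Re < 2300)
f = 64/Re = 0.8407
h_f = f(L/D)V²/(2g) = 0.8407·(49.1/0.03670)·0.251²/(2·9.81) = 3.612 m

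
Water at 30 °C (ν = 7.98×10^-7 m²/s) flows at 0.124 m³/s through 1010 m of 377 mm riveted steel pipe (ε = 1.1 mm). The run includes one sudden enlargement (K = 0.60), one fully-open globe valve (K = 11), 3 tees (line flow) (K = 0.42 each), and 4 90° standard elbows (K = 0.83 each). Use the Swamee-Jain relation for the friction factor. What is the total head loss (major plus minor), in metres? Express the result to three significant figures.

V = 4Q/(πD²) = 1.111 m/s; V²/2g = 0.06289 m
Re = 5.25×10^5, ε/D = 0.00292 → f = 0.02633 (Swamee-Jain)
Major: h_f = f(L/D)·V²/2g = 0.02633·2679·0.06289 = 4.437 m
Minor: ΣK = 16.2; h_m = ΣK·V²/2g = 1.018 m
Total H_L = 4.437 + 1.018 = 5.454 m

H_L ≈ 5.45 m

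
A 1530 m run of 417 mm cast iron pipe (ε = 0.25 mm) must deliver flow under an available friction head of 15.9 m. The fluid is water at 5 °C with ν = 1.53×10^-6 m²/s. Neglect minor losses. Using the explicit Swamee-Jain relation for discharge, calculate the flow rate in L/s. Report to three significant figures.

Q ≈ 296 L/s

Swamee-Jain (Type II): Q = -0.965·√(gD⁵h_f/L)·ln[ε/(3.7D) + √(3.17ν²L/(gD³h_f))]
√(gD⁵h_f/L) = √(9.81·0.417⁵·15.9/1530) = 0.03585
ε/(3.7D) = 1.62×10^-4; √(3.17ν²L/(gD³h_f)) = 3.17×10^-5
Q = -0.965·0.03585·ln(1.937×10^-4) = 0.2958 m³/s
Check: V = 2.17 m/s, Re = 5.90×10^5, f = 0.01824, h_f = 16.0 m ≈ 15.9 m ✓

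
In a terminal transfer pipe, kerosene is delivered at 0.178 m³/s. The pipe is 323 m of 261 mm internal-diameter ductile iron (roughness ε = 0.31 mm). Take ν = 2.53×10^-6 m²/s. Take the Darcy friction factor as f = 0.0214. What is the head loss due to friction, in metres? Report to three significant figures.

V = 4Q/(πD²) = 4·0.178/(π·0.261²) = 3.327 m/s
h_f = f(L/D)V²/(2g) = 0.02140·(323/0.261)·3.327²/(2·9.81) = 14.94 m

h_f ≈ 14.9 m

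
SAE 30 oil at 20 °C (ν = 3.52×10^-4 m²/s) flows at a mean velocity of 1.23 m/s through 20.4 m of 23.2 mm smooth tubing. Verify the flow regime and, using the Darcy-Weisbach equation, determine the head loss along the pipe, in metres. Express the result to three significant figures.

h_f ≈ 53.5 m

Re = VD/ν = 1.23·0.02320/3.52×10^-4 = 81.1 → laminar (Re < 2300)
f = 64/Re = 0.7895
h_f = f(L/D)V²/(2g) = 0.7895·(20.4/0.02320)·1.23²/(2·9.81) = 53.53 m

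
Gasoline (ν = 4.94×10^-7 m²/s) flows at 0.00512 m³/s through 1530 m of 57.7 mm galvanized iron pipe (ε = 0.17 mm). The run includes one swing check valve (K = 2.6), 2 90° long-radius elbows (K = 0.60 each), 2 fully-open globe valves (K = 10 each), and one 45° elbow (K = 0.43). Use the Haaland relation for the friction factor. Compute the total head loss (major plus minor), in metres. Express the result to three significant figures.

H_L ≈ 143 m

V = 4Q/(πD²) = 1.958 m/s; V²/2g = 0.1954 m
Re = 2.29×10^5, ε/D = 0.00295 → f = 0.02662 (Haaland)
Major: h_f = f(L/D)·V²/2g = 0.02662·26516·0.1954 = 137.9 m
Minor: ΣK = 24.2; h_m = ΣK·V²/2g = 4.735 m
Total H_L = 137.9 + 4.735 = 142.7 m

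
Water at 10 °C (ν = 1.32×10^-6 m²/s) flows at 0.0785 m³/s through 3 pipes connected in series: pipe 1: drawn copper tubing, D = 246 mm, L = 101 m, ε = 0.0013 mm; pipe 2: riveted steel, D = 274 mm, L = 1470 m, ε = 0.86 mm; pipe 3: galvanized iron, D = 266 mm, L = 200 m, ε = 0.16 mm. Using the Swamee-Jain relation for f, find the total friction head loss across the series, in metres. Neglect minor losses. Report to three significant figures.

H ≈ 15.4 m

Pipe 1: V = 1.652 m/s, Re = 3.08×10^5, ε/D = 5.28×10^-6, f = 0.01437, h_1 = f(L/D)V²/2g = 0.8202 m
Pipe 2: V = 1.331 m/s, Re = 2.76×10^5, ε/D = 0.00314, f = 0.02713, h_2 = f(L/D)V²/2g = 13.15 m
Pipe 3: V = 1.413 m/s, Re = 2.85×10^5, ε/D = 6.02×10^-4, f = 0.01895, h_3 = f(L/D)V²/2g = 1.449 m
Series → Q common, losses add: H = Σh = 15.42 m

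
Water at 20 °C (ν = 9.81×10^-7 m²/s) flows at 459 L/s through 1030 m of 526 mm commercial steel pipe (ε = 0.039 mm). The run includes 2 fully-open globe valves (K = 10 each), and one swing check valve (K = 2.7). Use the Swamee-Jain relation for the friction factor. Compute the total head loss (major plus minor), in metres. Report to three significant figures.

H_L ≈ 10.9 m

V = 4Q/(πD²) = 2.112 m/s; V²/2g = 0.2274 m
Re = 1.13×10^6, ε/D = 7.41×10^-5 → f = 0.01296 (Swamee-Jain)
Major: h_f = f(L/D)·V²/2g = 0.01296·1958·0.2274 = 5.769 m
Minor: ΣK = 22.7; h_m = ΣK·V²/2g = 5.162 m
Total H_L = 5.769 + 5.162 = 10.93 m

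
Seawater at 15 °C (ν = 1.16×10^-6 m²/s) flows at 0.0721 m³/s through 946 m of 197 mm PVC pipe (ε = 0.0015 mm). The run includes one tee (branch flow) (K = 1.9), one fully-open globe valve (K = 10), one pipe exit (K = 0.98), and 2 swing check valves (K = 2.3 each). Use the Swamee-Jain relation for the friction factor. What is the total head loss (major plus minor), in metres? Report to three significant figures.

V = 4Q/(πD²) = 2.365 m/s; V²/2g = 0.2852 m
Re = 4.02×10^5, ε/D = 7.61×10^-6 → f = 0.01373 (Swamee-Jain)
Major: h_f = f(L/D)·V²/2g = 0.01373·4802·0.2852 = 18.80 m
Minor: ΣK = 17.5; h_m = ΣK·V²/2g = 4.985 m
Total H_L = 18.80 + 4.985 = 23.78 m

H_L ≈ 23.8 m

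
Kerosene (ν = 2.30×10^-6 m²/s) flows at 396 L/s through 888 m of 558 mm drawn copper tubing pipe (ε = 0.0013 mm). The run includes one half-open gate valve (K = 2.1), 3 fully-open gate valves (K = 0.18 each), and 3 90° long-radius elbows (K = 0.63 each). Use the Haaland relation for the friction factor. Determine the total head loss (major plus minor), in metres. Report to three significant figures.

V = 4Q/(πD²) = 1.619 m/s; V²/2g = 0.1337 m
Re = 3.93×10^5, ε/D = 2.33×10^-6 → f = 0.01367 (Haaland)
Major: h_f = f(L/D)·V²/2g = 0.01367·1591·0.1337 = 2.907 m
Minor: ΣK = 4.53; h_m = ΣK·V²/2g = 0.6054 m
Total H_L = 2.907 + 0.6054 = 3.512 m

H_L ≈ 3.51 m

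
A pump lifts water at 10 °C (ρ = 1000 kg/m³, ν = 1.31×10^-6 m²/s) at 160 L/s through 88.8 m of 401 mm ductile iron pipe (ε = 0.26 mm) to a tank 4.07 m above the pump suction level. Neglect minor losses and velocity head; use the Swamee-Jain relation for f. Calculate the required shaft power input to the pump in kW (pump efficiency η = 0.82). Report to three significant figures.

V = 4Q/(πD²) = 1.267 m/s; Re = 3.88×10^5; ε/D = 6.48×10^-4; f = 0.01886
h_f = f(L/D)V²/2g = 0.3417 m
Total head H = z + h_f = 4.07 + 0.3417 = 4.412 m
P_hyd = ρgQH = 1000·9.81·0.160·4.412 = 6.925 kW
P_shaft = P_hyd/η = 6.925/0.82 = 8.445 kW

P_shaft ≈ 8.44 kW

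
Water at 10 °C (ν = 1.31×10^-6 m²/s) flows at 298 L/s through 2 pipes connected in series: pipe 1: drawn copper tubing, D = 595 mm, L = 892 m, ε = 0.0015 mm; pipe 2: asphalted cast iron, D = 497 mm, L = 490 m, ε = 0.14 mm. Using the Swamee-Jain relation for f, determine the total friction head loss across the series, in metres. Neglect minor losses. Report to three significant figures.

H ≈ 3.06 m

Pipe 1: V = 1.072 m/s, Re = 4.87×10^5, ε/D = 2.52×10^-6, f = 0.01319, h_1 = f(L/D)V²/2g = 1.158 m
Pipe 2: V = 1.536 m/s, Re = 5.83×10^5, ε/D = 2.82×10^-4, f = 0.01606, h_2 = f(L/D)V²/2g = 1.904 m
Series → Q common, losses add: H = Σh = 3.062 m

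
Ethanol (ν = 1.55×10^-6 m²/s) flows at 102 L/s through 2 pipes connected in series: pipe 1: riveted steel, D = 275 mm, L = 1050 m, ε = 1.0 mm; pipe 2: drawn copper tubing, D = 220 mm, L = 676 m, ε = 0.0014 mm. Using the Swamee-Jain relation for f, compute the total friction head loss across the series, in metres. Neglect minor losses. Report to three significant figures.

Pipe 1: V = 1.717 m/s, Re = 3.05×10^5, ε/D = 0.00364, f = 0.02817, h_1 = f(L/D)V²/2g = 16.17 m
Pipe 2: V = 2.683 m/s, Re = 3.81×10^5, ε/D = 6.36×10^-6, f = 0.01384, h_2 = f(L/D)V²/2g = 15.60 m
Series → Q common, losses add: H = Σh = 31.77 m

H ≈ 31.8 m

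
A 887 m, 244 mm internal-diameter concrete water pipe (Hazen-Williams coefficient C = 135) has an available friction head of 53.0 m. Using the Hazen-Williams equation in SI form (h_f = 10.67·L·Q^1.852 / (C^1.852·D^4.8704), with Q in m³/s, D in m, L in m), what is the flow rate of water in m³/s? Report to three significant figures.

Rearranging: Q = [h_f·C^1.852·D^4.8704 / (10.67·L)]^(1/1.852)
Q = [53.0·135^1.852·0.244^4.8704 / (10.67·887)]^0.540 = 0.2011 m³/s

Q ≈ 0.201 m³/s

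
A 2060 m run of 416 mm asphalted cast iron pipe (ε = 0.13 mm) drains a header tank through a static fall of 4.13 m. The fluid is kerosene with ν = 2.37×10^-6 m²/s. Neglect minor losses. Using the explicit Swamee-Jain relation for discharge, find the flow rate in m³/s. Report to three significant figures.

Swamee-Jain (Type II): Q = -0.965·√(gD⁵h_f/L)·ln[ε/(3.7D) + √(3.17ν²L/(gD³h_f))]
√(gD⁵h_f/L) = √(9.81·0.416⁵·4.13/2060) = 0.01565
ε/(3.7D) = 8.45×10^-5; √(3.17ν²L/(gD³h_f)) = 1.12×10^-4
Q = -0.965·0.01565·ln(1.966×10^-4) = 0.1289 m³/s
Check: V = 0.948 m/s, Re = 1.66×10^5, f = 0.01825, h_f = 4.14 m ≈ 4.13 m ✓

Q ≈ 0.129 m³/s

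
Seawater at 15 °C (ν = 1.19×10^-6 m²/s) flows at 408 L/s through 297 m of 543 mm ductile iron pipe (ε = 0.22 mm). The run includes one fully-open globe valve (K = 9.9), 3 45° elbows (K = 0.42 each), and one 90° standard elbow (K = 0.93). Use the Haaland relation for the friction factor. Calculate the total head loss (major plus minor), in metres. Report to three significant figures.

H_L ≈ 3.35 m

V = 4Q/(πD²) = 1.762 m/s; V²/2g = 0.1582 m
Re = 8.04×10^5, ε/D = 4.05×10^-4 → f = 0.01660 (Haaland)
Major: h_f = f(L/D)·V²/2g = 0.01660·547.0·0.1582 = 1.436 m
Minor: ΣK = 12.1; h_m = ΣK·V²/2g = 1.913 m
Total H_L = 1.436 + 1.913 = 3.349 m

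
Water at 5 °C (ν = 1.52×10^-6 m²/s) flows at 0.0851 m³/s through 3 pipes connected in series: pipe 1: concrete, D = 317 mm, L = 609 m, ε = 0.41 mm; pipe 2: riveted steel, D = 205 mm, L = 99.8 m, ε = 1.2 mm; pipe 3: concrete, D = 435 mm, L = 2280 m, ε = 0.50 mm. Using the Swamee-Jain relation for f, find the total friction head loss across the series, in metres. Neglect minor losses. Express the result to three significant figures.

Pipe 1: V = 1.078 m/s, Re = 2.25×10^5, ε/D = 0.00129, f = 0.02215, h_1 = f(L/D)V²/2g = 2.522 m
Pipe 2: V = 2.578 m/s, Re = 3.48×10^5, ε/D = 0.00585, f = 0.03224, h_2 = f(L/D)V²/2g = 5.317 m
Pipe 3: V = 0.5726 m/s, Re = 1.64×10^5, ε/D = 0.00115, f = 0.02202, h_3 = f(L/D)V²/2g = 1.929 m
Series → Q common, losses add: H = Σh = 9.768 m

H ≈ 9.77 m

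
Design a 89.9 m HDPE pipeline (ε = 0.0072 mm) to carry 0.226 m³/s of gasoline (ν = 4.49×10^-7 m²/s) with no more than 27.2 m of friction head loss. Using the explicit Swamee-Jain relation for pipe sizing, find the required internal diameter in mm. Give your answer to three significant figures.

D ≈ 173 mm

Swamee-Jain (Type III): D = 0.66·[ε^1.25·(LQ²/(gh_f))^4.75 + ν·Q^9.4·(L/(gh_f))^5.2]^0.04
LQ²/(gh_f) = 0.01721; L/(gh_f) = 0.3369
Term 1 = ε^1.25·(…)^4.75 = 1.55×10^-15; Term 2 = ν·Q^9.4·(…)^5.2 = 1.33×10^-15
D = 0.66·(1.55×10^-15 + 1.33×10^-15)^0.04 = 0.1730 m = 173 mm
Check: V = 9.62 m/s, Re = 3.71×10^6, f = 0.01114, h_f = 27.3 m ≈ 27.2 m ✓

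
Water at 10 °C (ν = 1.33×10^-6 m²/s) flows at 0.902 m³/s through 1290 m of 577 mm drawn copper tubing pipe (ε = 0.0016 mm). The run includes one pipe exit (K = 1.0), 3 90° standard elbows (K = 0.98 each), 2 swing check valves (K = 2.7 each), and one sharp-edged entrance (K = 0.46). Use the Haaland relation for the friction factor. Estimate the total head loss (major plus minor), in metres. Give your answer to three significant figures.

H_L ≈ 20.7 m

V = 4Q/(πD²) = 3.450 m/s; V²/2g = 0.6065 m
Re = 1.50×10^6, ε/D = 2.77×10^-6 → f = 0.01090 (Haaland)
Major: h_f = f(L/D)·V²/2g = 0.01090·2236·0.6065 = 14.78 m
Minor: ΣK = 9.80; h_m = ΣK·V²/2g = 5.944 m
Total H_L = 14.78 + 5.944 = 20.72 m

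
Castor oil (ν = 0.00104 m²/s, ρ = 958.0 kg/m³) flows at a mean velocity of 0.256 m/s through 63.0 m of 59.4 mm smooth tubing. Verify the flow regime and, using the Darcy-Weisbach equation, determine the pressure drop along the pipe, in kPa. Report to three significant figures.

Re = VD/ν = 0.256·0.05940/0.00104 = 14.6 → laminar (Re < 2300)
f = 64/Re = 4.377
h_f = f(L/D)V²/(2g) = 4.377·(63.0/0.05940)·0.256²/(2·9.81) = 15.51 m
Δp = ρg·h_f = 958.0·9.81·15.51 = 145.7 kPa

Δp ≈ 146 kPa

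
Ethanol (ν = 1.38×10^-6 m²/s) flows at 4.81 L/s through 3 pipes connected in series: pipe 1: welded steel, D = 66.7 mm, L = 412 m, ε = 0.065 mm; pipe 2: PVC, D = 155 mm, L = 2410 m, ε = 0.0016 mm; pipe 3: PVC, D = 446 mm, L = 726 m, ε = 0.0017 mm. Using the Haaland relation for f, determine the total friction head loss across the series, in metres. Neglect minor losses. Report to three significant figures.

H ≈ 14.8 m

Pipe 1: V = 1.377 m/s, Re = 6.65×10^4, ε/D = 9.75×10^-4, f = 0.02282, h_1 = f(L/D)V²/2g = 13.61 m
Pipe 2: V = 0.2549 m/s, Re = 2.86×10^4, ε/D = 1.03×10^-5, f = 0.02359, h_2 = f(L/D)V²/2g = 1.215 m
Pipe 3: V = 0.03079 m/s, Re = 9950, ε/D = 3.81×10^-6, f = 0.03093, h_3 = f(L/D)V²/2g = 0.002433 m
Series → Q common, losses add: H = Σh = 14.83 m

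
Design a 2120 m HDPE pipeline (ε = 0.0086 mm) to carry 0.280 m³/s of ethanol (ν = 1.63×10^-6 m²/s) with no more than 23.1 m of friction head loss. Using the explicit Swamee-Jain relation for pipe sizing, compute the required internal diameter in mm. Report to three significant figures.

Swamee-Jain (Type III): D = 0.66·[ε^1.25·(LQ²/(gh_f))^4.75 + ν·Q^9.4·(L/(gh_f))^5.2]^0.04
LQ²/(gh_f) = 0.7335; L/(gh_f) = 9.355
Term 1 = ε^1.25·(…)^4.75 = 1.07×10^-7; Term 2 = ν·Q^9.4·(…)^5.2 = 1.16×10^-6
D = 0.66·(1.07×10^-7 + 1.16×10^-6)^0.04 = 0.3834 m = 383 mm
Check: V = 2.43 m/s, Re = 5.70×10^5, f = 0.01317, h_f = 21.8 m ≈ 23.1 m ✓

D ≈ 383 mm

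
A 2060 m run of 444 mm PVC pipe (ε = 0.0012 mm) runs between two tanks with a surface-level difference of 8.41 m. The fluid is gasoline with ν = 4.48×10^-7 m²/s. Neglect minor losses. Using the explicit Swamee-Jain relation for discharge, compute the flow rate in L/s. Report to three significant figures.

Q ≈ 283 L/s

Swamee-Jain (Type II): Q = -0.965·√(gD⁵h_f/L)·ln[ε/(3.7D) + √(3.17ν²L/(gD³h_f))]
√(gD⁵h_f/L) = √(9.81·0.444⁵·8.41/2060) = 0.02629
ε/(3.7D) = 7.30×10^-7; √(3.17ν²L/(gD³h_f)) = 1.35×10^-5
Q = -0.965·0.02629·ln(1.420×10^-5) = 0.2832 m³/s
Check: V = 1.83 m/s, Re = 1.81×10^6, f = 0.01063, h_f = 8.40 m ≈ 8.41 m ✓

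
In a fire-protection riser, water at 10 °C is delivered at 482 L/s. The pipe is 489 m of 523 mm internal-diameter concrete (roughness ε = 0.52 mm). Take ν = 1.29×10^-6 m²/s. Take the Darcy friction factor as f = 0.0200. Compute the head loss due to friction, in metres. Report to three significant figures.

h_f ≈ 4.80 m

V = 4Q/(πD²) = 4·0.482/(π·0.523²) = 2.244 m/s
h_f = f(L/D)V²/(2g) = 0.02000·(489/0.523)·2.244²/(2·9.81) = 4.798 m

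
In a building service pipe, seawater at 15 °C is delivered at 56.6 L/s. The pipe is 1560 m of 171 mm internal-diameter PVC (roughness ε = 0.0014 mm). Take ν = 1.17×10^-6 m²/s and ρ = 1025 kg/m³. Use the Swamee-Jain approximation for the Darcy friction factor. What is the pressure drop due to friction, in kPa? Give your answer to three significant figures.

Δp ≈ 398 kPa

V = 4Q/(πD²) = 4·0.0566/(π·0.171²) = 2.465 m/s
Re = VD/ν = 2.465·0.171/1.17×10^-6 = 3.60×10^5 → turbulent
ε/D = 0.0014/171 = 8.19×10^-6
Swamee-Jain: f = 0.01400
h_f = f(L/D)V²/(2g) = 0.01400·(1560/0.171)·2.465²/(2·9.81) = 39.54 m
Δp = ρg·h_f = 1025·9.81·39.54 = 397.6 kPa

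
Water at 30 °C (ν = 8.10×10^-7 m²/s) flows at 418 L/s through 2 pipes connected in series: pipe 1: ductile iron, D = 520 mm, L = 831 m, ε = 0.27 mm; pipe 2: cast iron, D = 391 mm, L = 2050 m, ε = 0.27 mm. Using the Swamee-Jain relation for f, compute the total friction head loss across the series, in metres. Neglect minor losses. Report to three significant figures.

H ≈ 64.7 m

Pipe 1: V = 1.968 m/s, Re = 1.26×10^6, ε/D = 5.19×10^-4, f = 0.01732, h_1 = f(L/D)V²/2g = 5.466 m
Pipe 2: V = 3.481 m/s, Re = 1.68×10^6, ε/D = 6.91×10^-4, f = 0.01829, h_2 = f(L/D)V²/2g = 59.24 m
Series → Q common, losses add: H = Σh = 64.70 m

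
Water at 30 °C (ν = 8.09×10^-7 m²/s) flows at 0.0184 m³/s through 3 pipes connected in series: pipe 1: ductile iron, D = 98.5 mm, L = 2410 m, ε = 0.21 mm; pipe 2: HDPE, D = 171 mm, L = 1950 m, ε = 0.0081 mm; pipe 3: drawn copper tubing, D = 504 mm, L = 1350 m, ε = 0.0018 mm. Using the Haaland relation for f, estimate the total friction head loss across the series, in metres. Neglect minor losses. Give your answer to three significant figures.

H ≈ 183 m

Pipe 1: V = 2.415 m/s, Re = 2.94×10^5, ε/D = 0.00213, f = 0.02439, h_1 = f(L/D)V²/2g = 177.3 m
Pipe 2: V = 0.8012 m/s, Re = 1.69×10^5, ε/D = 4.74×10^-5, f = 0.01630, h_2 = f(L/D)V²/2g = 6.079 m
Pipe 3: V = 0.09223 m/s, Re = 5.75×10^4, ε/D = 3.57×10^-6, f = 0.02009, h_3 = f(L/D)V²/2g = 0.02333 m
Series → Q common, losses add: H = Σh = 183.4 m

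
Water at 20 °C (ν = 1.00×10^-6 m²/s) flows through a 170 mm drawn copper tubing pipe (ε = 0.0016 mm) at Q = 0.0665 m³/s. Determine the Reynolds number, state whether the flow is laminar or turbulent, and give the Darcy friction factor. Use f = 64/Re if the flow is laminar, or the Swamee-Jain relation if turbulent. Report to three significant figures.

V = 4Q/(πD²) = 2.930 m/s
Re = VD/ν = 2.930·0.170/1.00×10^-6 = 4.98×10^5
Re > 4000 → turbulent; ε/D = 9.41×10^-6
Swamee-Jain: f = 0.01325

Re ≈ 4.98×10^5; turbulent; f ≈ 0.0133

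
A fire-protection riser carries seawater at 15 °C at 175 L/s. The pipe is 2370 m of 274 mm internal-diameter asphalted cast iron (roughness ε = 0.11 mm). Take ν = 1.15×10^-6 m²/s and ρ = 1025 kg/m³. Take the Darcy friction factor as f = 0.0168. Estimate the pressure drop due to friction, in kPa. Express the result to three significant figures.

V = 4Q/(πD²) = 4·0.175/(π·0.274²) = 2.968 m/s
h_f = f(L/D)V²/(2g) = 0.01680·(2370/0.274)·2.968²/(2·9.81) = 65.24 m
Δp = ρg·h_f = 1025·9.81·65.24 = 656.0 kPa

Δp ≈ 656 kPa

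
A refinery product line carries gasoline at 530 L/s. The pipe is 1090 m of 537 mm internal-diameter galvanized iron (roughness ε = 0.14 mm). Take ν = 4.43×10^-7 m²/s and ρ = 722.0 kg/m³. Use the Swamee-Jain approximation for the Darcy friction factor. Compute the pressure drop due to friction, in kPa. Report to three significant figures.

V = 4Q/(πD²) = 4·0.530/(π·0.537²) = 2.340 m/s
Re = VD/ν = 2.340·0.537/4.43×10^-7 = 2.84×10^6 → turbulent
ε/D = 0.14/537 = 2.61×10^-4
Swamee-Jain: f = 0.01487
h_f = f(L/D)V²/(2g) = 0.01487·(1090/0.537)·2.340²/(2·9.81) = 8.425 m
Δp = ρg·h_f = 722.0·9.81·8.425 = 59.67 kPa

Δp ≈ 59.7 kPa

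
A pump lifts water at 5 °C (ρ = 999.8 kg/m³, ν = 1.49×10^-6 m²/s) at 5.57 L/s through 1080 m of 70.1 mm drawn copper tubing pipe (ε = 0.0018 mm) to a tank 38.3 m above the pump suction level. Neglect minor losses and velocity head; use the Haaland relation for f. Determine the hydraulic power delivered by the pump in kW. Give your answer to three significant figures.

P_hyd ≈ 3.83 kW

V = 4Q/(πD²) = 1.443 m/s; Re = 6.79×10^4; ε/D = 2.57×10^-5; f = 0.01944
h_f = f(L/D)V²/2g = 31.79 m
Total head H = z + h_f = 38.3 + 31.79 = 70.09 m
P_hyd = ρgQH = 999.8·9.81·0.00557·70.09 = 3.829 kW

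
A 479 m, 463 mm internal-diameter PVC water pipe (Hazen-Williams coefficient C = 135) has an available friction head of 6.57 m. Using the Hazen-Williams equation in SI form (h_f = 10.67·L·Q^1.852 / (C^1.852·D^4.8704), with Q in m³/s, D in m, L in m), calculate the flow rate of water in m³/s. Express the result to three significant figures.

Rearranging: Q = [h_f·C^1.852·D^4.8704 / (10.67·L)]^(1/1.852)
Q = [6.57·135^1.852·0.463^4.8704 / (10.67·479)]^0.540 = 0.4897 m³/s

Q ≈ 0.490 m³/s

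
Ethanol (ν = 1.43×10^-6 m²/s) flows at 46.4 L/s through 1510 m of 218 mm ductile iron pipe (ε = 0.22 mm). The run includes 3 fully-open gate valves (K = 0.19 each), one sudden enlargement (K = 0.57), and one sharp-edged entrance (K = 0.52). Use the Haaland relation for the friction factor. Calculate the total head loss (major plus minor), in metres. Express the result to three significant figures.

H_L ≈ 11.6 m

V = 4Q/(πD²) = 1.243 m/s; V²/2g = 0.07876 m
Re = 1.90×10^5, ε/D = 0.00101 → f = 0.02101 (Haaland)
Major: h_f = f(L/D)·V²/2g = 0.02101·6927·0.07876 = 11.46 m
Minor: ΣK = 1.66; h_m = ΣK·V²/2g = 0.1307 m
Total H_L = 11.46 + 0.1307 = 11.59 m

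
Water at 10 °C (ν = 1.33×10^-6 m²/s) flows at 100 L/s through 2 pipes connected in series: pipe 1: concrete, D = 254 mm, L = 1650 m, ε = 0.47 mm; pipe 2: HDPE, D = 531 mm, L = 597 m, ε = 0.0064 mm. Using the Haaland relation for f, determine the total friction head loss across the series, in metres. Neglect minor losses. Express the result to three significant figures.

Pipe 1: V = 1.974 m/s, Re = 3.77×10^5, ε/D = 0.00185, f = 0.02344, h_1 = f(L/D)V²/2g = 30.22 m
Pipe 2: V = 0.4516 m/s, Re = 1.80×10^5, ε/D = 1.21×10^-5, f = 0.01588, h_2 = f(L/D)V²/2g = 0.1856 m
Series → Q common, losses add: H = Σh = 30.41 m

H ≈ 30.4 m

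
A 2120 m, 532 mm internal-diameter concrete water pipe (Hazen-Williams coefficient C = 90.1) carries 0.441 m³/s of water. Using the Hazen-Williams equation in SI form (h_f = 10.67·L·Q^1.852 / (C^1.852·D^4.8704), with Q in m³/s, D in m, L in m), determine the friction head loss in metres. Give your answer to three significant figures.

h_f ≈ 25.7 m

h_f = 10.67·2120·0.441^1.852 / (90.1^1.852·0.532^4.8704) = 25.75 m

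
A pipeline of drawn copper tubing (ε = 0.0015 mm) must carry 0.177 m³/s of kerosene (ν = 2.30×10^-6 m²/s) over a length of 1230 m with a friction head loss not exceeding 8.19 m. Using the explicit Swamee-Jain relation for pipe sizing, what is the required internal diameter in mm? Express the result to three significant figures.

Swamee-Jain (Type III): D = 0.66·[ε^1.25·(LQ²/(gh_f))^4.75 + ν·Q^9.4·(L/(gh_f))^5.2]^0.04
LQ²/(gh_f) = 0.4796; L/(gh_f) = 15.31
Term 1 = ε^1.25·(…)^4.75 = 1.60×10^-9; Term 2 = ν·Q^9.4·(…)^5.2 = 2.85×10^-7
D = 0.66·(1.60×10^-9 + 2.85×10^-7)^0.04 = 0.3613 m = 361 mm
Check: V = 1.73 m/s, Re = 2.71×10^5, f = 0.01470, h_f = 7.60 m ≈ 8.19 m ✓

D ≈ 361 mm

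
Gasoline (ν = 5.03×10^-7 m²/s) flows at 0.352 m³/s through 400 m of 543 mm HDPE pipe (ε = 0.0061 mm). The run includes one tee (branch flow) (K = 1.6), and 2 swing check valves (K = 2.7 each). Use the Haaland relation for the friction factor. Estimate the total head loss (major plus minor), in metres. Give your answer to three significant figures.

H_L ≈ 1.78 m

V = 4Q/(πD²) = 1.520 m/s; V²/2g = 0.1178 m
Re = 1.64×10^6, ε/D = 1.12×10^-5 → f = 0.01097 (Haaland)
Major: h_f = f(L/D)·V²/2g = 0.01097·736.6·0.1178 = 0.9514 m
Minor: ΣK = 7.00; h_m = ΣK·V²/2g = 0.8243 m
Total H_L = 0.9514 + 0.8243 = 1.776 m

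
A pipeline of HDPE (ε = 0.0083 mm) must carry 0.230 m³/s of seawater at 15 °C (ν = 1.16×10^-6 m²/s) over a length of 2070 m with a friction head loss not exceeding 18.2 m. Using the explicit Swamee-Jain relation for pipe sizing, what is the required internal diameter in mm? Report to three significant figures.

D ≈ 368 mm

Swamee-Jain (Type III): D = 0.66·[ε^1.25·(LQ²/(gh_f))^4.75 + ν·Q^9.4·(L/(gh_f))^5.2]^0.04
LQ²/(gh_f) = 0.6133; L/(gh_f) = 11.59
Term 1 = ε^1.25·(…)^4.75 = 4.37×10^-8; Term 2 = ν·Q^9.4·(…)^5.2 = 3.97×10^-7
D = 0.66·(4.37×10^-8 + 3.97×10^-7)^0.04 = 0.3675 m = 368 mm
Check: V = 2.17 m/s, Re = 6.87×10^5, f = 0.01281, h_f = 17.3 m ≈ 18.2 m ✓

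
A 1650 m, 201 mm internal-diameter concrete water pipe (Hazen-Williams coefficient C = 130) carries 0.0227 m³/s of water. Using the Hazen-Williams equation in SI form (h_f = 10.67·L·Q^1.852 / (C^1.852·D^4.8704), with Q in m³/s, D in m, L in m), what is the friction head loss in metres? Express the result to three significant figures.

h_f ≈ 4.78 m

h_f = 10.67·1650·0.0227^1.852 / (130^1.852·0.201^4.8704) = 4.783 m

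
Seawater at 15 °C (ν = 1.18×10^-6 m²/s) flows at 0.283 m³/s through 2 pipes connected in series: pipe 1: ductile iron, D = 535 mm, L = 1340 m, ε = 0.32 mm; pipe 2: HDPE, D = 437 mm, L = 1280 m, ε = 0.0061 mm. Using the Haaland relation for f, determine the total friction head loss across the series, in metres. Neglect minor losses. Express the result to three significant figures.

H ≈ 10.3 m

Pipe 1: V = 1.259 m/s, Re = 5.71×10^5, ε/D = 5.98×10^-4, f = 0.01809, h_1 = f(L/D)V²/2g = 3.659 m
Pipe 2: V = 1.887 m/s, Re = 6.99×10^5, ε/D = 1.40×10^-5, f = 0.01252, h_2 = f(L/D)V²/2g = 6.653 m
Series → Q common, losses add: H = Σh = 10.31 m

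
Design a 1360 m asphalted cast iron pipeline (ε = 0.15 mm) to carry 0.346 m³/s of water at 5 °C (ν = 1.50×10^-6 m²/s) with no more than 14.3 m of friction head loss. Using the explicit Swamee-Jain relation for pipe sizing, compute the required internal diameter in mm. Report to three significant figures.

Swamee-Jain (Type III): D = 0.66·[ε^1.25·(LQ²/(gh_f))^4.75 + ν·Q^9.4·(L/(gh_f))^5.2]^0.04
LQ²/(gh_f) = 1.161; L/(gh_f) = 9.695
Term 1 = ε^1.25·(…)^4.75 = 3.37×10^-5; Term 2 = ν·Q^9.4·(…)^5.2 = 9.41×10^-6
D = 0.66·(3.37×10^-5 + 9.41×10^-6)^0.04 = 0.4415 m = 441 mm
Check: V = 2.26 m/s, Re = 6.65×10^5, f = 0.01640, h_f = 13.2 m ≈ 14.3 m ✓

D ≈ 441 mm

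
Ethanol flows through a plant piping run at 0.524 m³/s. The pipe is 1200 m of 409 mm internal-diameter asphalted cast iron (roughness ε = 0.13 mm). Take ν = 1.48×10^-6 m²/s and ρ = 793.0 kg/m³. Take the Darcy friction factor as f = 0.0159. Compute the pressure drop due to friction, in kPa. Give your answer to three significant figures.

V = 4Q/(πD²) = 4·0.524/(π·0.409²) = 3.988 m/s
h_f = f(L/D)V²/(2g) = 0.01590·(1200/0.409)·3.988²/(2·9.81) = 37.82 m
Δp = ρg·h_f = 793.0·9.81·37.82 = 294.2 kPa

Δp ≈ 294 kPa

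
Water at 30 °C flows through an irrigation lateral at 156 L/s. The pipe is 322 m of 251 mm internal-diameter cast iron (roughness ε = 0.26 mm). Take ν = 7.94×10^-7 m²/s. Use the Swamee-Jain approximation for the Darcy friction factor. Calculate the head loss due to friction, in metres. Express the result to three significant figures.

V = 4Q/(πD²) = 4·0.156/(π·0.251²) = 3.153 m/s
Re = VD/ν = 3.153·0.251/7.94×10^-7 = 9.97×10^5 → turbulent
ε/D = 0.26/251 = 0.00104
Swamee-Jain: f = 0.02019
h_f = f(L/D)V²/(2g) = 0.02019·(322/0.251)·3.153²/(2·9.81) = 13.12 m

h_f ≈ 13.1 m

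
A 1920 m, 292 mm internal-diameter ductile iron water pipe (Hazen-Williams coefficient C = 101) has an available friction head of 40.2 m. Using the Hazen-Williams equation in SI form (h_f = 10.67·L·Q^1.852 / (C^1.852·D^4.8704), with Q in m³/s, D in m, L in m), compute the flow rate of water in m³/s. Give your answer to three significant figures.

Q ≈ 0.137 m³/s

Rearranging: Q = [h_f·C^1.852·D^4.8704 / (10.67·L)]^(1/1.852)
Q = [40.2·101^1.852·0.292^4.8704 / (10.67·1920)]^0.540 = 0.1370 m³/s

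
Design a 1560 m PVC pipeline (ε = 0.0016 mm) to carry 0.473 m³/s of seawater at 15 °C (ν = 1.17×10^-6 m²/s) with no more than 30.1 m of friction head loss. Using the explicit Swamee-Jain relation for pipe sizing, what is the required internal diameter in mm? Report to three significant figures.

D ≈ 408 mm

Swamee-Jain (Type III): D = 0.66·[ε^1.25·(LQ²/(gh_f))^4.75 + ν·Q^9.4·(L/(gh_f))^5.2]^0.04
LQ²/(gh_f) = 1.182; L/(gh_f) = 5.283
Term 1 = ε^1.25·(…)^4.75 = 1.26×10^-7; Term 2 = ν·Q^9.4·(…)^5.2 = 5.90×10^-6
D = 0.66·(1.26×10^-7 + 5.90×10^-6)^0.04 = 0.4081 m = 408 mm
Check: V = 3.62 m/s, Re = 1.26×10^6, f = 0.01128, h_f = 28.7 m ≈ 30.1 m ✓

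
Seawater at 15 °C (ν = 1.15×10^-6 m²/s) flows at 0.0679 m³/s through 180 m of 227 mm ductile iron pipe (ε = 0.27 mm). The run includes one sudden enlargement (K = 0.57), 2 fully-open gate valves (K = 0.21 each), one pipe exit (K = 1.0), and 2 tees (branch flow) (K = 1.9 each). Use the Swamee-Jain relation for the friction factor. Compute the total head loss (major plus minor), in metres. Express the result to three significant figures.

H_L ≈ 3.27 m

V = 4Q/(πD²) = 1.678 m/s; V²/2g = 0.1435 m
Re = 3.31×10^5, ε/D = 0.00119 → f = 0.02142 (Swamee-Jain)
Major: h_f = f(L/D)·V²/2g = 0.02142·793.0·0.1435 = 2.437 m
Minor: ΣK = 5.79; h_m = ΣK·V²/2g = 0.8307 m
Total H_L = 2.437 + 0.8307 = 3.267 m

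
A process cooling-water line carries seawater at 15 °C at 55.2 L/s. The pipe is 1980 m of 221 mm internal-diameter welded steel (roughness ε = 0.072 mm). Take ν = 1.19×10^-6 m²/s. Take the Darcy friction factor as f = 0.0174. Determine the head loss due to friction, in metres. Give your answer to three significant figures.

V = 4Q/(πD²) = 4·0.0552/(π·0.221²) = 1.439 m/s
h_f = f(L/D)V²/(2g) = 0.01740·(1980/0.221)·1.439²/(2·9.81) = 16.45 m

h_f ≈ 16.5 m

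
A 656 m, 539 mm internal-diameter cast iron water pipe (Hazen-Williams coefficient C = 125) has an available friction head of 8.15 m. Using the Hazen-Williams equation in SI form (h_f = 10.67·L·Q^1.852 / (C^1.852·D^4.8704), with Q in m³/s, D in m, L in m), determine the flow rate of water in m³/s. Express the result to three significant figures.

Q ≈ 0.641 m³/s

Rearranging: Q = [h_f·C^1.852·D^4.8704 / (10.67·L)]^(1/1.852)
Q = [8.15·125^1.852·0.539^4.8704 / (10.67·656)]^0.540 = 0.6410 m³/s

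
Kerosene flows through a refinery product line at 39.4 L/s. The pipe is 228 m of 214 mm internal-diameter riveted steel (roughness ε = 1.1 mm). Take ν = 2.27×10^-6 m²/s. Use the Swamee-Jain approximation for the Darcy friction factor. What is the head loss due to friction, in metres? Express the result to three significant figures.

V = 4Q/(πD²) = 4·0.0394/(π·0.214²) = 1.095 m/s
Re = VD/ν = 1.095·0.214/2.27×10^-6 = 1.03×10^5 → turbulent
ε/D = 1.1/214 = 0.00514
Swamee-Jain: f = 0.03177
h_f = f(L/D)V²/(2g) = 0.03177·(228/0.214)·1.095²/(2·9.81) = 2.070 m

h_f ≈ 2.07 m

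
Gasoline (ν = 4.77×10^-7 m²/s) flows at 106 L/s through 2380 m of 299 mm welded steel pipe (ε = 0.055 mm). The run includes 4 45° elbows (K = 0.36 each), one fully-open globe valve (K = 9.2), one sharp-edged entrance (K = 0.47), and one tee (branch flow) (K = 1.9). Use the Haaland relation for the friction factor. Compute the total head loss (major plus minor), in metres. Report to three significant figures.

H_L ≈ 14.9 m

V = 4Q/(πD²) = 1.510 m/s; V²/2g = 0.1162 m
Re = 9.46×10^5, ε/D = 1.84×10^-4 → f = 0.01446 (Haaland)
Major: h_f = f(L/D)·V²/2g = 0.01446·7960·0.1162 = 13.37 m
Minor: ΣK = 13.0; h_m = ΣK·V²/2g = 1.511 m
Total H_L = 13.37 + 1.511 = 14.88 m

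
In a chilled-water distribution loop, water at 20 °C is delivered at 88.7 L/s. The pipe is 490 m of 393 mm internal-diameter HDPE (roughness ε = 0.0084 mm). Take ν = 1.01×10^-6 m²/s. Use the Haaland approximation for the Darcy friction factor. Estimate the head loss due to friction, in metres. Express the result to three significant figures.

h_f ≈ 0.498 m

V = 4Q/(πD²) = 4·0.0887/(π·0.393²) = 0.7312 m/s
Re = VD/ν = 0.7312·0.393/1.01×10^-6 = 2.85×10^5 → turbulent
ε/D = 0.0084/393 = 2.14×10^-5
Haaland: f = 0.01466
h_f = f(L/D)V²/(2g) = 0.01466·(490/0.393)·0.7312²/(2·9.81) = 0.4981 m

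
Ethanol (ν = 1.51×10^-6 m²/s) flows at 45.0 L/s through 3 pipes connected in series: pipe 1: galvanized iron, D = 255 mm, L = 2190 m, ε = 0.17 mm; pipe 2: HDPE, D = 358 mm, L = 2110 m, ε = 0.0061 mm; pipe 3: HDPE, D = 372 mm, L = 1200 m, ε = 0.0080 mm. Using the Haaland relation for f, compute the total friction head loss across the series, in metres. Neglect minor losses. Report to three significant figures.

Pipe 1: V = 0.8811 m/s, Re = 1.49×10^5, ε/D = 6.67×10^-4, f = 0.01993, h_1 = f(L/D)V²/2g = 6.774 m
Pipe 2: V = 0.4471 m/s, Re = 1.06×10^5, ε/D = 1.70×10^-5, f = 0.01768, h_2 = f(L/D)V²/2g = 1.061 m
Pipe 3: V = 0.4140 m/s, Re = 1.02×10^5, ε/D = 2.15×10^-5, f = 0.01784, h_3 = f(L/D)V²/2g = 0.5027 m
Series → Q common, losses add: H = Σh = 8.338 m

H ≈ 8.34 m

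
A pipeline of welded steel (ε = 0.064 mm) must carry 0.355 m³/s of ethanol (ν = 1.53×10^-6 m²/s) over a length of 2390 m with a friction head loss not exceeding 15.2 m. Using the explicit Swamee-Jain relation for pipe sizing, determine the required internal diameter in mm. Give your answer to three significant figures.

D ≈ 479 mm

Swamee-Jain (Type III): D = 0.66·[ε^1.25·(LQ²/(gh_f))^4.75 + ν·Q^9.4·(L/(gh_f))^5.2]^0.04
LQ²/(gh_f) = 2.020; L/(gh_f) = 16.03
Term 1 = ε^1.25·(…)^4.75 = 1.61×10^-4; Term 2 = ν·Q^9.4·(…)^5.2 = 1.67×10^-4
D = 0.66·(1.61×10^-4 + 1.67×10^-4)^0.04 = 0.4788 m = 479 mm
Check: V = 1.97 m/s, Re = 6.17×10^5, f = 0.01454, h_f = 14.4 m ≈ 15.2 m ✓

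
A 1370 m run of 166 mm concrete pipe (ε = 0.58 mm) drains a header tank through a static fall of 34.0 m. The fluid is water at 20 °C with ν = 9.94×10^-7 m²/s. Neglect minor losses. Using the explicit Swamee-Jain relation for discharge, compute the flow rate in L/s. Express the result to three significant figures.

Q ≈ 36.9 L/s

Swamee-Jain (Type II): Q = -0.965·√(gD⁵h_f/L)·ln[ε/(3.7D) + √(3.17ν²L/(gD³h_f))]
√(gD⁵h_f/L) = √(9.81·0.166⁵·34.0/1370) = 0.005540
ε/(3.7D) = 9.44×10^-4; √(3.17ν²L/(gD³h_f)) = 5.30×10^-5
Q = -0.965·0.005540·ln(9.974×10^-4) = 0.03694 m³/s
Check: V = 1.71 m/s, Re = 2.85×10^5, f = 0.02790, h_f = 34.2 m ≈ 34.0 m ✓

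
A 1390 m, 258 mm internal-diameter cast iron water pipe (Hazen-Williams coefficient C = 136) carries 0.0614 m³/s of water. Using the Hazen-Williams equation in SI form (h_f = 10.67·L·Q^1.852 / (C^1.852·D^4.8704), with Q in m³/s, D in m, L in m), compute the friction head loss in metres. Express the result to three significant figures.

h_f = 10.67·1390·0.0614^1.852 / (136^1.852·0.258^4.8704) = 6.937 m

h_f ≈ 6.94 m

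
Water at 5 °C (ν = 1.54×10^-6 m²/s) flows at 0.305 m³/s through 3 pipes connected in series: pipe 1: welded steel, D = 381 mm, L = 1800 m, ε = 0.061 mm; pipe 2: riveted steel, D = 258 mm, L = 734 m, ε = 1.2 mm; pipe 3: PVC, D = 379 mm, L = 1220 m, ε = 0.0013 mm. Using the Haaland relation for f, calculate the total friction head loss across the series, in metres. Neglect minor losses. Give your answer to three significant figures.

H ≈ 187 m

Pipe 1: V = 2.675 m/s, Re = 6.62×10^5, ε/D = 1.60×10^-4, f = 0.01455, h_1 = f(L/D)V²/2g = 25.07 m
Pipe 2: V = 5.834 m/s, Re = 9.77×10^5, ε/D = 0.00465, f = 0.02987, h_2 = f(L/D)V²/2g = 147.4 m
Pipe 3: V = 2.704 m/s, Re = 6.65×10^5, ε/D = 3.43×10^-6, f = 0.01247, h_3 = f(L/D)V²/2g = 14.95 m
Series → Q common, losses add: H = Σh = 187.4 m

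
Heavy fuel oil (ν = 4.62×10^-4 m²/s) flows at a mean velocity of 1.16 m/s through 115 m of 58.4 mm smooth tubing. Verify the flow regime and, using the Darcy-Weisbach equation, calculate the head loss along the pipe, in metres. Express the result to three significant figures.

h_f ≈ 58.9 m

Re = VD/ν = 1.16·0.05840/4.62×10^-4 = 147 → laminar (Re < 2300)
f = 64/Re = 0.4365
h_f = f(L/D)V²/(2g) = 0.4365·(115/0.05840)·1.16²/(2·9.81) = 58.95 m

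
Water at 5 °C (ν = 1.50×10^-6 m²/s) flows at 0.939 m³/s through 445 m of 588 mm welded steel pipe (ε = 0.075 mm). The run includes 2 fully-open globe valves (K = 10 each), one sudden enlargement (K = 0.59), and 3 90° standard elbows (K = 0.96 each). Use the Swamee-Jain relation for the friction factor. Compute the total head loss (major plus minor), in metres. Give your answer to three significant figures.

H_L ≈ 20.6 m

V = 4Q/(πD²) = 3.458 m/s; V²/2g = 0.6095 m
Re = 1.36×10^6, ε/D = 1.28×10^-4 → f = 0.01361 (Swamee-Jain)
Major: h_f = f(L/D)·V²/2g = 0.01361·756.8·0.6095 = 6.279 m
Minor: ΣK = 23.5; h_m = ΣK·V²/2g = 14.30 m
Total H_L = 6.279 + 14.30 = 20.58 m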